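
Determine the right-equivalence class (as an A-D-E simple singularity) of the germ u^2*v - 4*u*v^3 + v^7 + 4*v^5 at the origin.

D8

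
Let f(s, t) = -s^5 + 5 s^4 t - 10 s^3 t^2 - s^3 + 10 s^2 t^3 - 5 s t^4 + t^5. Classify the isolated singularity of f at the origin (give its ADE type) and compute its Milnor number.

The Hessian of f at 0 is [[0, 0], [0, 0]] with rank 0, so corank 2. A Groebner basis of the Jacobian ideal J(f) in C{s,t} is {t^5, s*t^3 - t^4/4, s^2}; counting standard monomials gives mu = 8. Corank 2; j^3 = -s^3 is a perfect cube, so E-series; the 5-jet and mu = 8 give E_8.

Type E8, Milnor number mu = 8.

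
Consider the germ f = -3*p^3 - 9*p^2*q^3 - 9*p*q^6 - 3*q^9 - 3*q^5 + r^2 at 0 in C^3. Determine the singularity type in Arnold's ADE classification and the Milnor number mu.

Type E_8, Milnor number mu = 8.

The Hessian of f at 0 has rank 1. Corank 2; j^3 = -3*p^3 is a perfect cube, so E-series; the 5-jet and mu = 8 give E_8.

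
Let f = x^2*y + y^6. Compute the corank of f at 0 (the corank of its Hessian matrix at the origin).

2

Hessian at 0 has rank 0.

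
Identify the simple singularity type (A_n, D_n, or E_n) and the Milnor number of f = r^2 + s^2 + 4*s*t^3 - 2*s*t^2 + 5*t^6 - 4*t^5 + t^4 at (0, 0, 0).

Type A_5, Milnor number mu = 5.

The Hessian of f at 0 has rank 2. Corank 1: A-series; mu = 5 gives A_5.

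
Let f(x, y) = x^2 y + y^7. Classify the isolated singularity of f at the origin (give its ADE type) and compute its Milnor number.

The Hessian of f at 0 has rank 0. Corank 2; j^3 = x^2*y has shape L^2 M (L != M), so D-series; mu = 8 gives D_8.

Type D_8, Milnor number mu = 8.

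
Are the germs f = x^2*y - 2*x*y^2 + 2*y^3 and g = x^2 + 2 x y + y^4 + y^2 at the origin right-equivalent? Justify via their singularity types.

No.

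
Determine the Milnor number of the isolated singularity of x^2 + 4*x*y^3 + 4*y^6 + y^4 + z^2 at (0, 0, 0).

3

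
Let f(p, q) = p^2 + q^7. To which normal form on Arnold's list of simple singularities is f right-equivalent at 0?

The Hessian of f at 0 has rank 1. Corank 1: A-series; mu = 6 gives A_6.

A_6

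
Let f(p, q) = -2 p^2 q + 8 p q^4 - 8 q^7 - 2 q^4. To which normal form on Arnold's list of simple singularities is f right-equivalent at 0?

D5

The Hessian of f at 0 is [[0, 0], [0, 0]] with rank 0, so corank 2. A Groebner basis of the Jacobian ideal J(f) in C{p,q} is {p^3, p^2/4 + q^3, p*q}; counting standard monomials gives mu = 5. Corank 2; j^3 = -2*p^2*q has shape L^2 M (L != M), so D-series; mu = 5 gives D_5.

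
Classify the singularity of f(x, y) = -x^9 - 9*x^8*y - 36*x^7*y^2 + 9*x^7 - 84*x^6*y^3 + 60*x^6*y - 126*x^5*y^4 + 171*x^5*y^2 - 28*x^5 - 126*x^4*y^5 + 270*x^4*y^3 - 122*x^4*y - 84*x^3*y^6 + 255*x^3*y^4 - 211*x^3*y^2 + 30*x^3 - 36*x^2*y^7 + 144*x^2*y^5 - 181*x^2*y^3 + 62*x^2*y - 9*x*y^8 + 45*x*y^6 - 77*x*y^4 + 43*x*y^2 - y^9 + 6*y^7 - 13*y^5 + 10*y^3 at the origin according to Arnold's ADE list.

The Hessian of f at 0 has rank 0. Corank 2; j^3 = (3*x + 2*y)*(10*x^2 + 14*x*y + 5*y^2) splits into three distinct lines over C (the quadratic factor has nonzero discriminant), so D_4.

D_{4}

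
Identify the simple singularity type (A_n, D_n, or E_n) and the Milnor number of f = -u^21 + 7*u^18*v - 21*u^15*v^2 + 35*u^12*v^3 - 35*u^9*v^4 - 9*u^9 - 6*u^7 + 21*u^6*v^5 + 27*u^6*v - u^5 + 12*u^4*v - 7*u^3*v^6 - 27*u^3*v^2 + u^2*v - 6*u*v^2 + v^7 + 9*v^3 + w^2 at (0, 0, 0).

Type D8, Milnor number mu = 8.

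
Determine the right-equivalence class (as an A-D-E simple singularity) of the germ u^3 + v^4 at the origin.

E_6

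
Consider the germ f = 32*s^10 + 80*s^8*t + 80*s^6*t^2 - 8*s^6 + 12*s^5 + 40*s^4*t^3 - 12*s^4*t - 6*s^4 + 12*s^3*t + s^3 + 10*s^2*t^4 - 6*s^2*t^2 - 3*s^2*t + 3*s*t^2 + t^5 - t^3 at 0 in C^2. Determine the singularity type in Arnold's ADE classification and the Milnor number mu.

The Hessian of f at 0 has rank 0. Corank 2; j^3 = (s - t)^3 is a perfect cube, so E-series; the 5-jet and mu = 8 give E_8.

Type E_{8}, Milnor number mu = 8.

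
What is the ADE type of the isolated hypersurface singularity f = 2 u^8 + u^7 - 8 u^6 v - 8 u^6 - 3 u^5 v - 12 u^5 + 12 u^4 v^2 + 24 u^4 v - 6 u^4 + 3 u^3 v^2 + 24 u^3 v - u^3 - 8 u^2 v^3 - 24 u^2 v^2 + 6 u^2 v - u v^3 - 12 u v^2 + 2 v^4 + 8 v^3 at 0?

E_{7}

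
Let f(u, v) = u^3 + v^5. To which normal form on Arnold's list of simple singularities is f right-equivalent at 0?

The Hessian of f at 0 has rank 0. Corank 2; j^3 = u^3 is a perfect cube, so E-series; the 5-jet and mu = 8 give E_8.

E8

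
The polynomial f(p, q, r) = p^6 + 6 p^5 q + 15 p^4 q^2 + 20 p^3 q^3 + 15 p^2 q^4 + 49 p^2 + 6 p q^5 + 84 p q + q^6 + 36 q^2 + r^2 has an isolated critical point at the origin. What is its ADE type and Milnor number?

Type A_{5}, Milnor number mu = 5.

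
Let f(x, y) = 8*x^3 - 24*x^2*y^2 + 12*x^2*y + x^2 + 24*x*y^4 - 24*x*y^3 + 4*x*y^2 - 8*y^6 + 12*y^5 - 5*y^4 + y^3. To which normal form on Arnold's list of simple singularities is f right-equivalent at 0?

A2

The Hessian of f at 0 is [[2, 0], [0, 0]] with rank 1, so corank 1. A Groebner basis of the Jacobian ideal J(f) in C{x,y} is {y^2, x}; counting standard monomials gives mu = 2. Corank 1: A-series; mu = 2 gives A_2.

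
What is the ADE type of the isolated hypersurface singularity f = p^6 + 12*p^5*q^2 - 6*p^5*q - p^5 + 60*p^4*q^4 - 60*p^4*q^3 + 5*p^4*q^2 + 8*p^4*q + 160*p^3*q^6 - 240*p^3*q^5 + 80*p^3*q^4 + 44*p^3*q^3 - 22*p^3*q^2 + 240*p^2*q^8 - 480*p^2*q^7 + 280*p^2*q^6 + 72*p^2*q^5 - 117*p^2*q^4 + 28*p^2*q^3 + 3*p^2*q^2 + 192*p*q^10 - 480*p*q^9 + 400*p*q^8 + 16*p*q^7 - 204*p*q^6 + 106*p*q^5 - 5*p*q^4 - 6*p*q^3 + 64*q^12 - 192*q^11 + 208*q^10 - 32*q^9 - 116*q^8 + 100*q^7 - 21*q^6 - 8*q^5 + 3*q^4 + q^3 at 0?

The Hessian of f at 0 has rank 0. Corank 2; j^3 = q^3 is a perfect cube, so E-series; the 5-jet and mu = 8 give E_8.

E8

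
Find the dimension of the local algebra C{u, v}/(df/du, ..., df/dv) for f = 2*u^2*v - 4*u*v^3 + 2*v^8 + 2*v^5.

The Hessian of f at 0 is [[0, 0], [0, 0]] with rank 0, so corank 2. A Groebner basis of the Jacobian ideal J(f) in C{u,v} is {u^4, u^3*v + u^2/8 - u*v^2/8, -u^3 + u^2*v^2, -u*v + v^3}; counting standard monomials gives mu = 9. Corank 2; j^3 = 2*u^2*v has shape L^2 M (L != M), so D-series; mu = 9 gives D_9.

9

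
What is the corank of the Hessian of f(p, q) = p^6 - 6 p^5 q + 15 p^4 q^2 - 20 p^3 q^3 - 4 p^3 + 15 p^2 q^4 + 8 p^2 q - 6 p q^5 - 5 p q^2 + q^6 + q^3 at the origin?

2

Hessian at 0 has rank 0.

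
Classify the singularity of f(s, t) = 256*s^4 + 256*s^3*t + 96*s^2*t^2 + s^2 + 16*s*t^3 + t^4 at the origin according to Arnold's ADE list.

A_3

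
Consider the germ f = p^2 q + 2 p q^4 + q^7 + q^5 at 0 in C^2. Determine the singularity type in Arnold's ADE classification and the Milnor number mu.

The Hessian of f at 0 has rank 0. Corank 2; j^3 = p^2*q has shape L^2 M (L != M), so D-series; mu = 6 gives D_6.

Type D6, Milnor number mu = 6.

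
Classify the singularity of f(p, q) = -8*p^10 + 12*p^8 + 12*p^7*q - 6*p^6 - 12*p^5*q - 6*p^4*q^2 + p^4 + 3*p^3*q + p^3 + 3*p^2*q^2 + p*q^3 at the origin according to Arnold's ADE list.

The Hessian of f at 0 has rank 0. Corank 2; j^3 = p^3 is a perfect cube, so E-series; the 4-jet and mu = 7 give E_7.

E7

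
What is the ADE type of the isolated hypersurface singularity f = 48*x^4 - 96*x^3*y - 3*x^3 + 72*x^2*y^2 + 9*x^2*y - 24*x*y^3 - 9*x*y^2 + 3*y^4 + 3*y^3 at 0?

E_{6}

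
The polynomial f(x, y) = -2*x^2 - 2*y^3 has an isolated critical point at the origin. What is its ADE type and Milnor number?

The Hessian of f at 0 has rank 1. Corank 1: A-series; mu = 2 gives A_2.

Type A2, Milnor number mu = 2.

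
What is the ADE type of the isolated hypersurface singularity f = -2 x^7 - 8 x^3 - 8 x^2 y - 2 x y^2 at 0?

D_{8}

The Hessian of f at 0 is [[0, 0], [0, 0]] with rank 0, so corank 2. A Groebner basis of the Jacobian ideal J(f) in C{x,y} is {128*x*y/7 + y^6 + 64*y^2/7, x*y^2 + y^3/2, x^2 + x*y/2}; counting standard monomials gives mu = 8. Corank 2; j^3 = -2*x*(2*x + y)^2 has shape L^2 M (L != M), so D-series; mu = 8 gives D_8.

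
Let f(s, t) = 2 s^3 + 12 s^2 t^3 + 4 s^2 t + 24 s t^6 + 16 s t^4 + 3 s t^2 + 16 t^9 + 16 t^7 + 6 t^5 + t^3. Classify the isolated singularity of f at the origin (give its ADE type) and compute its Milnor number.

Type D_{4}, Milnor number mu = 4.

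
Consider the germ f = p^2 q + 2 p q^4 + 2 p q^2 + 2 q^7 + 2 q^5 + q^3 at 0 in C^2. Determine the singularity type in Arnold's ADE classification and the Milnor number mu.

Type D_{8}, Milnor number mu = 8.

The Hessian of f at 0 has rank 0. Corank 2; j^3 = q*(p + q)^2 has shape L^2 M (L != M), so D-series; mu = 8 gives D_8.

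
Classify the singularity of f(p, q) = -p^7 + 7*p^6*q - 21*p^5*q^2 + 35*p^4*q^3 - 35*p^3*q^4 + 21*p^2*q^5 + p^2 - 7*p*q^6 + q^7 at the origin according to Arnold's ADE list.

The Hessian of f at 0 has rank 1. Corank 1: A-series; mu = 6 gives A_6.

A6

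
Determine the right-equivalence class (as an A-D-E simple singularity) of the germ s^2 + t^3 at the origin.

A_2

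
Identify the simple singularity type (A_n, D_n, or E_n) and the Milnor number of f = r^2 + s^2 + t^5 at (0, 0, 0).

Type A4, Milnor number mu = 4.

The Hessian of f at 0 has rank 2. Corank 1: A-series; mu = 4 gives A_4.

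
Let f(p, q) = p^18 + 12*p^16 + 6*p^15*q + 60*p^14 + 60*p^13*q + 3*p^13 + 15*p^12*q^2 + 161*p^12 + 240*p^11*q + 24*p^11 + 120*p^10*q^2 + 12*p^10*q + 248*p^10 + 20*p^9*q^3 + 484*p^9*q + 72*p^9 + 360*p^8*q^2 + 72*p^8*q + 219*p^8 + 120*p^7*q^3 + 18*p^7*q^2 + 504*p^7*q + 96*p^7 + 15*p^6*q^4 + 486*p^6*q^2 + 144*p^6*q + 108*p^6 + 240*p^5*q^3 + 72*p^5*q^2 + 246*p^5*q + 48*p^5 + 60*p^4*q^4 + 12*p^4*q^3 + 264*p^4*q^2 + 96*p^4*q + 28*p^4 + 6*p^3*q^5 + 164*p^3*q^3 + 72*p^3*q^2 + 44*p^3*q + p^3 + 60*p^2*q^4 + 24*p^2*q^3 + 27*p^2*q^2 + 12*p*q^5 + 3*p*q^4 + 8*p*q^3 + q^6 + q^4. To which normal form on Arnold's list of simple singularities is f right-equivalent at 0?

E6

The Hessian of f at 0 has rank 0. Corank 2; j^3 = p^3 is a perfect cube, so E-series; the 4-jet and mu = 6 give E_6.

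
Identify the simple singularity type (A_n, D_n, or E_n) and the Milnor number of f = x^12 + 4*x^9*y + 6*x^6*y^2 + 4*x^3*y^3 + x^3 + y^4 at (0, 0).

The Hessian of f at 0 is [[0, 0], [0, 0]] with rank 0, so corank 2. A Groebner basis of the Jacobian ideal J(f) in C{x,y} is {y^3, x^2}; counting standard monomials gives mu = 6. Corank 2; j^3 = x^3 is a perfect cube, so E-series; the 4-jet and mu = 6 give E_6.

Type E_6, Milnor number mu = 6.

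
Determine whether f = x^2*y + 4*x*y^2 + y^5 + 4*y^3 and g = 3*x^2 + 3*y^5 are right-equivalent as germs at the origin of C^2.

No.

The Hessian of f at 0 has rank 0. Corank 2; j^3 = y*(x + 2*y)^2 has shape L^2 M (L != M), so D-series; mu = 6 gives D_6. The Hessian of g at 0 has rank 1. Corank 1: A-series; mu = 4 gives A_4. f is D_6 but g is A_4, hence not right-equivalent.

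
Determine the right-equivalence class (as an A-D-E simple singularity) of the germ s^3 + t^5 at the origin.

The Hessian of f at 0 has rank 0. Corank 2; j^3 = s^3 is a perfect cube, so E-series; the 5-jet and mu = 8 give E_8.

E8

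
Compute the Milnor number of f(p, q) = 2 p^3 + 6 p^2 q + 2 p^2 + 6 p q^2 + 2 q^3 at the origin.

The Hessian of f at 0 has rank 1. Corank 1: A-series; mu = 2 gives A_2.

2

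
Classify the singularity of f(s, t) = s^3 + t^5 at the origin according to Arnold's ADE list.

The Hessian of f at 0 has rank 0. Corank 2; j^3 = s^3 is a perfect cube, so E-series; the 5-jet and mu = 8 give E_8.

E_8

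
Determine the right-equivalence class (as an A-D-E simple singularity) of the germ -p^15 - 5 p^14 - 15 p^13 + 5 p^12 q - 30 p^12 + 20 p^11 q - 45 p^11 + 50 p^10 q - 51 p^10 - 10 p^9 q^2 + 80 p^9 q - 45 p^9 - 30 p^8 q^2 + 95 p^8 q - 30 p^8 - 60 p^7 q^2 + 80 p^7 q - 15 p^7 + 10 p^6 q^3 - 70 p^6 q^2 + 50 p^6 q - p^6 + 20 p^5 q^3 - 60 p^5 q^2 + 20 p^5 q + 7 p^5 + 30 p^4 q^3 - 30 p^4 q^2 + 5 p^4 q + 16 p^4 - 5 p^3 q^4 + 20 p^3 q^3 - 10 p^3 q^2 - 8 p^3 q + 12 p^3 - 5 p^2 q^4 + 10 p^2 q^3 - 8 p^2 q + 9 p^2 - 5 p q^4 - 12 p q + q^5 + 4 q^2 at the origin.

The Hessian of f at 0 is [[18, -12], [-12, 8]] with rank 1, so corank 1. A Groebner basis of the Jacobian ideal J(f) in C{p,q} is {-243*p/16 + q^3 - 9*q^2/2 + 81*q/8, p^2 + 6*p + 4*q^2/3 - 4*q, p*q + 9*p/2 + 2*q^2/3 - 3*q}; counting standard monomials gives mu = 4. Corank 1: A-series; mu = 4 gives A_4.

A4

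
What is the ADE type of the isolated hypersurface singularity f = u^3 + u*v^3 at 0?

The Hessian of f at 0 is [[0, 0], [0, 0]] with rank 0, so corank 2. A Groebner basis of the Jacobian ideal J(f) in C{u,v} is {u^3, u*v^2, 3*u^2 + v^3}; counting standard monomials gives mu = 7. Corank 2; j^3 = u^3 is a perfect cube, so E-series; the 4-jet and mu = 7 give E_7.

E_{7}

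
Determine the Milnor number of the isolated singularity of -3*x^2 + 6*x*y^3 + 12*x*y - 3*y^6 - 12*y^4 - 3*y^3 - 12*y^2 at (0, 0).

2

The Hessian of f at 0 is [[-6, 12], [12, -24]] with rank 1, so corank 1. A Groebner basis of the Jacobian ideal J(f) in C{x,y} is {y^2, x - 2*y}; counting standard monomials gives mu = 2. Corank 1: A-series; mu = 2 gives A_2.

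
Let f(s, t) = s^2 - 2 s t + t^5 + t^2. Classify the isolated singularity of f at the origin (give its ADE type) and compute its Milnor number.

The Hessian of f at 0 has rank 1. Corank 1: A-series; mu = 4 gives A_4.

Type A_4, Milnor number mu = 4.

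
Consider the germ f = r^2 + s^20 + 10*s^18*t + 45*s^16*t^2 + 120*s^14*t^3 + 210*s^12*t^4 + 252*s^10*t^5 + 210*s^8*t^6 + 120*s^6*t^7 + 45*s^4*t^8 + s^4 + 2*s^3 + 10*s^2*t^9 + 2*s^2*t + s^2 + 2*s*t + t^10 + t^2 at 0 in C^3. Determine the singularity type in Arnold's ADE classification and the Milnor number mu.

Type A9, Milnor number mu = 9.

The Hessian of f at 0 is [[2, 2, 0], [2, 2, 0], [0, 0, 2]] with rank 2, so corank 1. A Groebner basis of the Jacobian ideal J(f) in C{s,t,r} is {s*t^4 - 10*s*t^3 + 15*s*t^2 - 7*s*t + s - 4*t^4 + 10*t^3 - 6*t^2 + t, 30*s*t^3 - 54*s*t^2 + 27*s*t - 4*s + t^5 + 10*t^4 - 35*t^3 + 23*t^2 - 4*t, s^2 + s + t, r}; counting standard monomials gives mu = 9. Corank 1: A-series; mu = 9 gives A_9.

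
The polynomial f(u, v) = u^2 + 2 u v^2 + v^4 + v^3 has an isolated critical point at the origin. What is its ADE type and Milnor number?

Type A_2, Milnor number mu = 2.

The Hessian of f at 0 has rank 1. Corank 1: A-series; mu = 2 gives A_2.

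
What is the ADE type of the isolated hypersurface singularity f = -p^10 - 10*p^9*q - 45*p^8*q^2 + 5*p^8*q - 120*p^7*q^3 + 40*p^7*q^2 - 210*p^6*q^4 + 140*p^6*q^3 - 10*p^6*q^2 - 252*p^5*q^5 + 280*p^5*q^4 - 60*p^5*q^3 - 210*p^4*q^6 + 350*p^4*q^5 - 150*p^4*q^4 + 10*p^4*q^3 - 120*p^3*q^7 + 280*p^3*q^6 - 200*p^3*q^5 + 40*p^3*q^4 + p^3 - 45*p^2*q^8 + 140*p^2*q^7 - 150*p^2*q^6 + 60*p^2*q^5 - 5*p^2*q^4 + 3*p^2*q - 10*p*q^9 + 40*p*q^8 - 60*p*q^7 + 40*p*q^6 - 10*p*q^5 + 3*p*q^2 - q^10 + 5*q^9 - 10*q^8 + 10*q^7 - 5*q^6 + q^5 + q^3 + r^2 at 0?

The Hessian of f at 0 has rank 1. Corank 2; j^3 = (p + q)^3 is a perfect cube, so E-series; the 5-jet and mu = 8 give E_8.

E8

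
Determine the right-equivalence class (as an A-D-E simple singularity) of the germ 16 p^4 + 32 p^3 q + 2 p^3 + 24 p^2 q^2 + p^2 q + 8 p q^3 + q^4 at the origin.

D_5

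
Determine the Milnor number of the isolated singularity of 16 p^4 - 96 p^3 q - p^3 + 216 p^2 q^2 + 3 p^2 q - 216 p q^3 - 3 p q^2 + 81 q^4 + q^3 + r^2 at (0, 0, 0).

6

The Hessian of f at 0 is [[0, 0, 0], [0, 0, 0], [0, 0, 2]] with rank 1, so corank 2. A Groebner basis of the Jacobian ideal J(f) in C{p,q,r} is {q^4, p*q^2 - 7*q^3/6, p^2 - 2*p*q + q^2, r}; counting standard monomials gives mu = 6. Corank 2; j^3 = -(p - q)^3 is a perfect cube, so E-series; the 4-jet and mu = 6 give E_6.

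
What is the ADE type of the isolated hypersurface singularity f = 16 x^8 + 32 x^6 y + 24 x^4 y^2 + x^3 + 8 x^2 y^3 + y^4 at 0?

The Hessian of f at 0 has rank 0. Corank 2; j^3 = x^3 is a perfect cube, so E-series; the 4-jet and mu = 6 give E_6.

E6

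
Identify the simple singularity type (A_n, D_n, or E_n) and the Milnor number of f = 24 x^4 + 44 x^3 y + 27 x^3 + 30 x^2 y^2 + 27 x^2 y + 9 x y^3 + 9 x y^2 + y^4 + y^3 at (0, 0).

The Hessian of f at 0 has rank 0. Corank 2; j^3 = (3*x + y)^3 is a perfect cube, so E-series; the 4-jet and mu = 7 give E_7.

Type E_{7}, Milnor number mu = 7.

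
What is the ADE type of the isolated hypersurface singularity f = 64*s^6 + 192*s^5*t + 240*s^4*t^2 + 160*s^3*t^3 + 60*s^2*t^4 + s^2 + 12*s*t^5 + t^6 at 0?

A_{5}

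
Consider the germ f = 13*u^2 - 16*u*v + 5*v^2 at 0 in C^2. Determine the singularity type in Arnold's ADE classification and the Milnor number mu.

The Hessian of f at 0 has rank 2. Corank 0: nondegenerate Morse point, so A_1.

Type A_1, Milnor number mu = 1.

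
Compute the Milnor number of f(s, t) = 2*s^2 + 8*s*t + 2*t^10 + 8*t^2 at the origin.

The Hessian of f at 0 has rank 1. Corank 1: A-series; mu = 9 gives A_9.

9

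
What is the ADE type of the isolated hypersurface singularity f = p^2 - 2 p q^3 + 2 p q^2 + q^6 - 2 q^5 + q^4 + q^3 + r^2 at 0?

The Hessian of f at 0 has rank 2. Corank 1: A-series; mu = 2 gives A_2.

A_{2}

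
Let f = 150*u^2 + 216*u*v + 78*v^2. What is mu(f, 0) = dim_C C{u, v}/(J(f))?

1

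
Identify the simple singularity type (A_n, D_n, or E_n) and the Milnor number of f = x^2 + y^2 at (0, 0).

Type A_{1}, Milnor number mu = 1.

The Hessian of f at 0 has rank 2. Corank 0: nondegenerate Morse point, so A_1.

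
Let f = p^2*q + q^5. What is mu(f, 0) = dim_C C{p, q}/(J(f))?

The Hessian of f at 0 is [[0, 0], [0, 0]] with rank 0, so corank 2. A Groebner basis of the Jacobian ideal J(f) in C{p,q} is {p^2/5 + q^4, p^3, p*q}; counting standard monomials gives mu = 6. Corank 2; j^3 = p^2*q has shape L^2 M (L != M), so D-series; mu = 6 gives D_6.

6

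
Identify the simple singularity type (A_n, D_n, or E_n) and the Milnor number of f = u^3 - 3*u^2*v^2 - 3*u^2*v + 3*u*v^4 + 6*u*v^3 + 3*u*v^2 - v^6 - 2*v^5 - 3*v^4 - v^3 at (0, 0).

The Hessian of f at 0 has rank 0. Corank 2; j^3 = (u - v)^3 is a perfect cube, so E-series; the 5-jet and mu = 8 give E_8.

Type E_{8}, Milnor number mu = 8.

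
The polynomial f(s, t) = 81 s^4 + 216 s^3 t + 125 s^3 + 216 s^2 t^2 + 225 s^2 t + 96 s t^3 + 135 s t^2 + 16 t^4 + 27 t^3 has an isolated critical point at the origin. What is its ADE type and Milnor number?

Type E_6, Milnor number mu = 6.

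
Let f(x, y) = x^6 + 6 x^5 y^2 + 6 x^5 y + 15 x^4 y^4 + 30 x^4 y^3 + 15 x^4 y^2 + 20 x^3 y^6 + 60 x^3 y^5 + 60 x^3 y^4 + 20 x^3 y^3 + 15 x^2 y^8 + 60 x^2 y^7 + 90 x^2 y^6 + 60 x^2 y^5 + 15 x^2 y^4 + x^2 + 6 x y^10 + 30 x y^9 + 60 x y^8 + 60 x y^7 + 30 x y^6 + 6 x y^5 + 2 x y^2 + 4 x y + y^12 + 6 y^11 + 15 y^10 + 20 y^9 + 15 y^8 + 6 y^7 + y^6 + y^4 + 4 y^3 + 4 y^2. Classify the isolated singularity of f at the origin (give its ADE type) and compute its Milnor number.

The Hessian of f at 0 has rank 1. Corank 1: A-series; mu = 5 gives A_5.

Type A_5, Milnor number mu = 5.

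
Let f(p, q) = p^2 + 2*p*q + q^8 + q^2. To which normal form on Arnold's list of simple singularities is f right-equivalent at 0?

A_7

The Hessian of f at 0 has rank 1. Corank 1: A-series; mu = 7 gives A_7.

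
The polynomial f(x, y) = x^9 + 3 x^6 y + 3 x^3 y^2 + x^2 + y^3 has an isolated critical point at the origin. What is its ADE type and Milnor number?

Type A2, Milnor number mu = 2.

The Hessian of f at 0 is [[2, 0], [0, 0]] with rank 1, so corank 1. A Groebner basis of the Jacobian ideal J(f) in C{x,y} is {y^2, x}; counting standard monomials gives mu = 2. Corank 1: A-series; mu = 2 gives A_2.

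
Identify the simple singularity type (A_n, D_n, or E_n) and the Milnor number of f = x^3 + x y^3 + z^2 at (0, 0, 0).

Type E_{7}, Milnor number mu = 7.

The Hessian of f at 0 has rank 1. Corank 2; j^3 = x^3 is a perfect cube, so E-series; the 4-jet and mu = 7 give E_7.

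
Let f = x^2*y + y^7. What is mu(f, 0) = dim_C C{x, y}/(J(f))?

8

The Hessian of f at 0 has rank 0. Corank 2; j^3 = x^2*y has shape L^2 M (L != M), so D-series; mu = 8 gives D_8.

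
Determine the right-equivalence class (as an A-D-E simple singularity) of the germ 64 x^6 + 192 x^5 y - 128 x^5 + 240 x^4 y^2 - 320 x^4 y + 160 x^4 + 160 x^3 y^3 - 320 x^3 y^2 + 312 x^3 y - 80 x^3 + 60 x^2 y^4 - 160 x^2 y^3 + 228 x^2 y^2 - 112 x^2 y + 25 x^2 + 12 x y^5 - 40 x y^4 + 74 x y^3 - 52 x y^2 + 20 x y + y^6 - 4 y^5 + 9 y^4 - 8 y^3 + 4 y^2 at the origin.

A3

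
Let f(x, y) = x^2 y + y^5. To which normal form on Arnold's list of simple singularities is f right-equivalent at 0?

D_{6}

The Hessian of f at 0 has rank 0. Corank 2; j^3 = x^2*y has shape L^2 M (L != M), so D-series; mu = 6 gives D_6.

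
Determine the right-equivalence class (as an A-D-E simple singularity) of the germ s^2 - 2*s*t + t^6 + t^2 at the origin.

A_{5}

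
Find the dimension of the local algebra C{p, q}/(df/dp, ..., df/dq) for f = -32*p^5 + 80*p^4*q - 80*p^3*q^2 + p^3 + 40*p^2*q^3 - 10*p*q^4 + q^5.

8

The Hessian of f at 0 has rank 0. Corank 2; j^3 = p^3 is a perfect cube, so E-series; the 5-jet and mu = 8 give E_8.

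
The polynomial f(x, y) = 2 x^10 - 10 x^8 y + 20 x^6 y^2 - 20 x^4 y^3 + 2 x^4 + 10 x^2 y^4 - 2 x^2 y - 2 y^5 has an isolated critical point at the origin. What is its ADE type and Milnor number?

The Hessian of f at 0 has rank 0. Corank 2; j^3 = -2*x^2*y has shape L^2 M (L != M), so D-series; mu = 6 gives D_6.

Type D_{6}, Milnor number mu = 6.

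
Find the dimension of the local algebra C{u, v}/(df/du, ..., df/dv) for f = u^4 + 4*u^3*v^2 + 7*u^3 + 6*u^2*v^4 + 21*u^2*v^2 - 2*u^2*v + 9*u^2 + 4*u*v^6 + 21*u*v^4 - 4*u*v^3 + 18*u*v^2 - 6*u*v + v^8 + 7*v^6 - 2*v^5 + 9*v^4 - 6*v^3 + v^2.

The Hessian of f at 0 is [[18, -6], [-6, 2]] with rank 1, so corank 1. A Groebner basis of the Jacobian ideal J(f) in C{u,v} is {v^2, u - v/3}; counting standard monomials gives mu = 2. Corank 1: A-series; mu = 2 gives A_2.

2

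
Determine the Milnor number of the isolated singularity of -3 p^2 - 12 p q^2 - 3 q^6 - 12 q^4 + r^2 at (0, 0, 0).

The Hessian of f at 0 is [[-6, 0, 0], [0, 0, 0], [0, 0, 2]] with rank 2, so corank 1. A Groebner basis of the Jacobian ideal J(f) in C{p,q,r} is {p^3, p^2*q, p/2 + q^2, r}; counting standard monomials gives mu = 5. Corank 1: A-series; mu = 5 gives A_5.

5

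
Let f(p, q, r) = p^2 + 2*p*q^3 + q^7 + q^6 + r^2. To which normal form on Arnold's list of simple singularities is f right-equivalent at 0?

A6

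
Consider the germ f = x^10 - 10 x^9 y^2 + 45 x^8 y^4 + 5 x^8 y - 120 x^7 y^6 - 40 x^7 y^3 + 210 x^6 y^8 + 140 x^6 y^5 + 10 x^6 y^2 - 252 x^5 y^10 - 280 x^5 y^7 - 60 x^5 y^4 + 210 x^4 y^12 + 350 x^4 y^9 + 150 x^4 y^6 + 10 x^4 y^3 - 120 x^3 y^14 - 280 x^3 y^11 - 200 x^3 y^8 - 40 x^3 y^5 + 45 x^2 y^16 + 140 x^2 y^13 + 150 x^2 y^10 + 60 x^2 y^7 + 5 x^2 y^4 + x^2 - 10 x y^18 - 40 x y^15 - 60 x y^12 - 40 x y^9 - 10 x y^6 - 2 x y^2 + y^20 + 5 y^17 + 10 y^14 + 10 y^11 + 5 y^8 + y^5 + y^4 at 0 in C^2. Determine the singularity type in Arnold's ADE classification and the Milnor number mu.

The Hessian of f at 0 has rank 1. Corank 1: A-series; mu = 4 gives A_4.

Type A4, Milnor number mu = 4.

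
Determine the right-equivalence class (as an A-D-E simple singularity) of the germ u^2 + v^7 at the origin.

A_6

The Hessian of f at 0 has rank 1. Corank 1: A-series; mu = 6 gives A_6.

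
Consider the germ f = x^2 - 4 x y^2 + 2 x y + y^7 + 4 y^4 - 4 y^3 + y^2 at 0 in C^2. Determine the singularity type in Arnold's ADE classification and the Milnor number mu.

Type A6, Milnor number mu = 6.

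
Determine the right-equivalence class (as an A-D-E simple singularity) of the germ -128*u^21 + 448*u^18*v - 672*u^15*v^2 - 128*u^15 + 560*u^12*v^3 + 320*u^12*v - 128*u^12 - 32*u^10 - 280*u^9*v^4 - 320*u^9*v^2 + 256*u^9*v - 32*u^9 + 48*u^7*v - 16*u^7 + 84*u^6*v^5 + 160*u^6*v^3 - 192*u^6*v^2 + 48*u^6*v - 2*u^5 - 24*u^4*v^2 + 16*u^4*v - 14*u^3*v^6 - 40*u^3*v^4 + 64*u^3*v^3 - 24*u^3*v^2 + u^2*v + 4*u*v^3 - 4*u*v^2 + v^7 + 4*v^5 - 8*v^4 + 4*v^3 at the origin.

The Hessian of f at 0 has rank 0. Corank 2; j^3 = v*(u - 2*v)^2 has shape L^2 M (L != M), so D-series; mu = 8 gives D_8.

D_8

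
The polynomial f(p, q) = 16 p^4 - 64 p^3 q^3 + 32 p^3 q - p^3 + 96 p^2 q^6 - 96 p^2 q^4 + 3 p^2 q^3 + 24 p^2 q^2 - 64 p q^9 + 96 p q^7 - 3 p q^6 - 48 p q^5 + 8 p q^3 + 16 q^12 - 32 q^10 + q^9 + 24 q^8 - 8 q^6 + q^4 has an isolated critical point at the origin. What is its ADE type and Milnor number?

The Hessian of f at 0 is [[0, 0], [0, 0]] with rank 0, so corank 2. A Groebner basis of the Jacobian ideal J(f) in C{p,q} is {q^4, p*q^2 + q^3/6, p^2}; counting standard monomials gives mu = 6. Corank 2; j^3 = -p^3 is a perfect cube, so E-series; the 4-jet and mu = 6 give E_6.

Type E_{6}, Milnor number mu = 6.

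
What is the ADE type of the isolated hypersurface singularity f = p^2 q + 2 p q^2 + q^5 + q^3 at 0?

D_6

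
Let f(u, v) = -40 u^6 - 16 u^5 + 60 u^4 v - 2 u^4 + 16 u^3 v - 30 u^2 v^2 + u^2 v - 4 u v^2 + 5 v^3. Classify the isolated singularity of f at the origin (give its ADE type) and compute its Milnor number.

Type D_{4}, Milnor number mu = 4.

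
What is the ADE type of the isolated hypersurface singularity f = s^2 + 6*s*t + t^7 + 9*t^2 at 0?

The Hessian of f at 0 has rank 1. Corank 1: A-series; mu = 6 gives A_6.

A6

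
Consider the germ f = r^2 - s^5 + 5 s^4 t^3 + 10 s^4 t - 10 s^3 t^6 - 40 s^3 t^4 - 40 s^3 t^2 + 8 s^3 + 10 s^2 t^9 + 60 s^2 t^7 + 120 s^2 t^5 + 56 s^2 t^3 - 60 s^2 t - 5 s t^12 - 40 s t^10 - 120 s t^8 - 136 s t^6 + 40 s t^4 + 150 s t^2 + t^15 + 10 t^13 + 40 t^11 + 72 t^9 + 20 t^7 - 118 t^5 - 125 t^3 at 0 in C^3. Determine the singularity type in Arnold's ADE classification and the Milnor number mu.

The Hessian of f at 0 has rank 1. Corank 2; j^3 = (2*s - 5*t)^3 is a perfect cube, so E-series; the 5-jet and mu = 8 give E_8.

Type E8, Milnor number mu = 8.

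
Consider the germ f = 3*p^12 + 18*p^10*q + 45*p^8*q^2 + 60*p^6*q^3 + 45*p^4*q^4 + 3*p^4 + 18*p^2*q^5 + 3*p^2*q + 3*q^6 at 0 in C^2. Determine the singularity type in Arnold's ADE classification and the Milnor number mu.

The Hessian of f at 0 has rank 0. Corank 2; j^3 = 3*p^2*q has shape L^2 M (L != M), so D-series; mu = 7 gives D_7.

Type D7, Milnor number mu = 7.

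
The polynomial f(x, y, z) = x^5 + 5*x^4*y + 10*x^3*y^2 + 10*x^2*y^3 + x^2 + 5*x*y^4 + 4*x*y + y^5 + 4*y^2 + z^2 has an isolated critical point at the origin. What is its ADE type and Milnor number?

Type A_{4}, Milnor number mu = 4.

The Hessian of f at 0 has rank 2. Corank 1: A-series; mu = 4 gives A_4.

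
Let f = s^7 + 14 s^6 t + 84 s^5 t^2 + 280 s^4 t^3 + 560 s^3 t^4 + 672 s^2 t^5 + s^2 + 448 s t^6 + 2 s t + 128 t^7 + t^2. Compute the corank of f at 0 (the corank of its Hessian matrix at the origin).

1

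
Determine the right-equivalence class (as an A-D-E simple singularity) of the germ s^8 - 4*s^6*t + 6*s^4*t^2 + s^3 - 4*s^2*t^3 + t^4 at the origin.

E_{6}

The Hessian of f at 0 has rank 0. Corank 2; j^3 = s^3 is a perfect cube, so E-series; the 4-jet and mu = 6 give E_6.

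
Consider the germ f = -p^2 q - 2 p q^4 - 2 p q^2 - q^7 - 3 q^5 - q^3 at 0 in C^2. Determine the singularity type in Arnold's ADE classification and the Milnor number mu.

Type D_6, Milnor number mu = 6.

The Hessian of f at 0 has rank 0. Corank 2; j^3 = -q*(p + q)^2 has shape L^2 M (L != M), so D-series; mu = 6 gives D_6.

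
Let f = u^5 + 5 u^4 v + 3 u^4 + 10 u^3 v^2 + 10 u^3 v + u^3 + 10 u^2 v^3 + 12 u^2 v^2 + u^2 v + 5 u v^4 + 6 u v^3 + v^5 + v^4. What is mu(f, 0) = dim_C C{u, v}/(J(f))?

The Hessian of f at 0 has rank 0. Corank 2; j^3 = u^2*(u + v) has shape L^2 M (L != M), so D-series; mu = 5 gives D_5.

5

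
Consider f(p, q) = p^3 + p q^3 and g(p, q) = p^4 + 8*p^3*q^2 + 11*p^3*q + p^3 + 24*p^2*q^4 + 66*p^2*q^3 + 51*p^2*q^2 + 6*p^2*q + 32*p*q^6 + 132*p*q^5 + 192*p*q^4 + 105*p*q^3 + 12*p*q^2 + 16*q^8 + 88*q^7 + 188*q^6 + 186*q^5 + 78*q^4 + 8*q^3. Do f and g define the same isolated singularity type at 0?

Yes.

The Hessian of f at 0 has rank 0. Corank 2; j^3 = p^3 is a perfect cube, so E-series; the 4-jet and mu = 7 give E_7. The Hessian of g at 0 has rank 0. Corank 2; j^3 = (p + 2*q)^3 is a perfect cube, so E-series; the 4-jet and mu = 7 give E_7. Both have type E_7, hence right-equivalent.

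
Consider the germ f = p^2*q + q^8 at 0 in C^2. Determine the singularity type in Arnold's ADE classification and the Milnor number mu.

Type D_9, Milnor number mu = 9.

The Hessian of f at 0 is [[0, 0], [0, 0]] with rank 0, so corank 2. A Groebner basis of the Jacobian ideal J(f) in C{p,q} is {p^2/8 + q^7, p^3, p*q}; counting standard monomials gives mu = 9. Corank 2; j^3 = p^2*q has shape L^2 M (L != M), so D-series; mu = 9 gives D_9.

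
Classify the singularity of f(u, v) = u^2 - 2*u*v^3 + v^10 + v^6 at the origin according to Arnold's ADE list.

A_{9}

The Hessian of f at 0 has rank 1. Corank 1: A-series; mu = 9 gives A_9.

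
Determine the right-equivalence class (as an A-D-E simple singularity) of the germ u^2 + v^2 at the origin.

The Hessian of f at 0 has rank 2. Corank 0: nondegenerate Morse point, so A_1.

A_{1}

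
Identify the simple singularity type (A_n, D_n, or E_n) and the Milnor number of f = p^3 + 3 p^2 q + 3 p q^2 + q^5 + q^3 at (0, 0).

Type E8, Milnor number mu = 8.

The Hessian of f at 0 has rank 0. Corank 2; j^3 = (p + q)^3 is a perfect cube, so E-series; the 5-jet and mu = 8 give E_8.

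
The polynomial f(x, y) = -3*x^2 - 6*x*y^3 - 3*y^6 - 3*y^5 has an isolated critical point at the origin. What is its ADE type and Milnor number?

Type A4, Milnor number mu = 4.

The Hessian of f at 0 has rank 1. Corank 1: A-series; mu = 4 gives A_4.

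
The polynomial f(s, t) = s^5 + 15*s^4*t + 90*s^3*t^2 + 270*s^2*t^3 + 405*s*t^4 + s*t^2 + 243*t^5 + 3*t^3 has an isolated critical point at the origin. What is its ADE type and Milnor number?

Type D6, Milnor number mu = 6.

The Hessian of f at 0 has rank 0. Corank 2; j^3 = t^2*(s + 3*t) has shape L^2 M (L != M), so D-series; mu = 6 gives D_6.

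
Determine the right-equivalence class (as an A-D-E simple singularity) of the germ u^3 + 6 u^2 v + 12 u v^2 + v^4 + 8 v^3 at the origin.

The Hessian of f at 0 has rank 0. Corank 2; j^3 = (u + 2*v)^3 is a perfect cube, so E-series; the 4-jet and mu = 6 give E_6.

E_6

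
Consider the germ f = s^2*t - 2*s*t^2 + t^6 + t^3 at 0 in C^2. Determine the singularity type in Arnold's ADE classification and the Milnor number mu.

Type D_7, Milnor number mu = 7.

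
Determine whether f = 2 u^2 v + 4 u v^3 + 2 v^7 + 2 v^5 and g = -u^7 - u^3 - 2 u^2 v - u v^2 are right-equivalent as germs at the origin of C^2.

The Hessian of f at 0 is [[0, 0], [0, 0]] with rank 0, so corank 2. A Groebner basis of the Jacobian ideal J(f) in C{u,v} is {u^2*v^2 + u^2/7 + u*v^2/7, u^3 - u^2/7 - u*v^2/7, u*v + v^3}; counting standard monomials gives mu = 8. Corank 2; j^3 = 2*u^2*v has shape L^2 M (L != M), so D-series; mu = 8 gives D_8. The Hessian of g at 0 is [[0, 0], [0, 0]] with rank 0, so corank 2. A Groebner basis of the Jacobian ideal J(g) in C{u,v} is {u*v/7 + v^6 + v^2/7, u*v^2 + v^3, u^2 + u*v}; counting standard monomials gives mu = 8. Corank 2; j^3 = -u*(u + v)^2 has shape L^2 M (L != M), so D-series; mu = 8 gives D_8. Both have type D_8, hence right-equivalent.

Yes.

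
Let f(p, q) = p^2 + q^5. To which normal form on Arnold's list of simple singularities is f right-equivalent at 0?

A_4

The Hessian of f at 0 is [[2, 0], [0, 0]] with rank 1, so corank 1. A Groebner basis of the Jacobian ideal J(f) in C{p,q} is {q^4, p}; counting standard monomials gives mu = 4. Corank 1: A-series; mu = 4 gives A_4.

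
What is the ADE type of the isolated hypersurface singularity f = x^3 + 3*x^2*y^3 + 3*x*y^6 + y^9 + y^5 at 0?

The Hessian of f at 0 is [[0, 0], [0, 0]] with rank 0, so corank 2. A Groebner basis of the Jacobian ideal J(f) in C{x,y} is {x^2/2 + x*y^3, y^4, x^3, x^2*y}; counting standard monomials gives mu = 8. Corank 2; j^3 = x^3 is a perfect cube, so E-series; the 5-jet and mu = 8 give E_8.

E_8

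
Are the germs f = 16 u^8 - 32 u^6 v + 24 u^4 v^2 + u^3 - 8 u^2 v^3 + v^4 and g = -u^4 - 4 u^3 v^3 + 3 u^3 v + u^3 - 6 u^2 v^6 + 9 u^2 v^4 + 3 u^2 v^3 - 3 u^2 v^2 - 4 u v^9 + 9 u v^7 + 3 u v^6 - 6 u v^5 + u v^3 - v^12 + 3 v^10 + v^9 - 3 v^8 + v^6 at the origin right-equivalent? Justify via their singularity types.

No.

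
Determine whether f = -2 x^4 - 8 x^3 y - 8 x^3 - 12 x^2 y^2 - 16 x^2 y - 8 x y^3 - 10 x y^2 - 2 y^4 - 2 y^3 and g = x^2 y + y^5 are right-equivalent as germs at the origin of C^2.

No.

The Hessian of f at 0 has rank 0. Corank 2; j^3 = -2*(x + y)*(2*x + y)^2 has shape L^2 M (L != M), so D-series; mu = 5 gives D_5. The Hessian of g at 0 has rank 0. Corank 2; j^3 = x^2*y has shape L^2 M (L != M), so D-series; mu = 6 gives D_6. f is D_5 but g is D_6, hence not right-equivalent.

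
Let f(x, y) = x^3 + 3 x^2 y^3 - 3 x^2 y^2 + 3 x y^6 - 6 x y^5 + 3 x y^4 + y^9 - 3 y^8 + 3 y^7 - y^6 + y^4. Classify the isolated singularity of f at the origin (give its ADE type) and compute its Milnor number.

Type E6, Milnor number mu = 6.

The Hessian of f at 0 is [[0, 0], [0, 0]] with rank 0, so corank 2. A Groebner basis of the Jacobian ideal J(f) in C{x,y} is {x^3, x^2*y, -x^2/2 + x*y^2, y^3}; counting standard monomials gives mu = 6. Corank 2; j^3 = x^3 is a perfect cube, so E-series; the 4-jet and mu = 6 give E_6.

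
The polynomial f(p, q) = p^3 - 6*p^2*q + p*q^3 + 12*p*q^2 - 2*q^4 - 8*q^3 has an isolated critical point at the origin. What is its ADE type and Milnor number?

Type E_{7}, Milnor number mu = 7.

The Hessian of f at 0 has rank 0. Corank 2; j^3 = (p - 2*q)^3 is a perfect cube, so E-series; the 4-jet and mu = 7 give E_7.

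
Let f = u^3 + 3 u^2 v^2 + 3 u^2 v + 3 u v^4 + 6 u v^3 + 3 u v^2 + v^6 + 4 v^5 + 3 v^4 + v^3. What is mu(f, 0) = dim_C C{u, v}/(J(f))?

The Hessian of f at 0 has rank 0. Corank 2; j^3 = (u + v)^3 is a perfect cube, so E-series; the 5-jet and mu = 8 give E_8.

8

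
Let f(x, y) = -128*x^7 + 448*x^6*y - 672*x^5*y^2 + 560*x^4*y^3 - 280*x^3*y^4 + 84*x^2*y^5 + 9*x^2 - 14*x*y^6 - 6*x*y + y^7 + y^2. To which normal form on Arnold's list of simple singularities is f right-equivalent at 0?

A_{6}

The Hessian of f at 0 has rank 1. Corank 1: A-series; mu = 6 gives A_6.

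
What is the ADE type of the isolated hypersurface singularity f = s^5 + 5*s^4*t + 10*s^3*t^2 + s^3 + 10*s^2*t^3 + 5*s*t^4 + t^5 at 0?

E_8

The Hessian of f at 0 has rank 0. Corank 2; j^3 = s^3 is a perfect cube, so E-series; the 5-jet and mu = 8 give E_8.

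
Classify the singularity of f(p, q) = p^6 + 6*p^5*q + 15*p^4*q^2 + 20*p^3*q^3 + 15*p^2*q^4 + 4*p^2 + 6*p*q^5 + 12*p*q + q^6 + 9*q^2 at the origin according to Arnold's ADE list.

A_5

The Hessian of f at 0 has rank 1. Corank 1: A-series; mu = 5 gives A_5.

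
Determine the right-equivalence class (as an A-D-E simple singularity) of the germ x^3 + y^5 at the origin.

The Hessian of f at 0 has rank 0. Corank 2; j^3 = x^3 is a perfect cube, so E-series; the 5-jet and mu = 8 give E_8.

E_8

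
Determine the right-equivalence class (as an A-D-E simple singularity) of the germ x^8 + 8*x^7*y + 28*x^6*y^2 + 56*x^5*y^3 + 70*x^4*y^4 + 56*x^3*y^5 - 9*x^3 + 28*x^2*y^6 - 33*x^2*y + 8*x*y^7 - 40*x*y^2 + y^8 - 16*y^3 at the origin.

D_9

The Hessian of f at 0 is [[0, 0], [0, 0]] with rank 0, so corank 2. A Groebner basis of the Jacobian ideal J(f) in C{x,y} is {6561*x*y/8 + y^7 + 2187*y^2/2, x*y^2 + 4*y^3/3, x^2 + 7*x*y/3 + 4*y^2/3}; counting standard monomials gives mu = 9. Corank 2; j^3 = -(x + y)*(3*x + 4*y)^2 has shape L^2 M (L != M), so D-series; mu = 9 gives D_9.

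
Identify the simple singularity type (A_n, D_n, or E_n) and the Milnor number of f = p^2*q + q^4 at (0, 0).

The Hessian of f at 0 is [[0, 0], [0, 0]] with rank 0, so corank 2. A Groebner basis of the Jacobian ideal J(f) in C{p,q} is {p^3, p^2/4 + q^3, p*q}; counting standard monomials gives mu = 5. Corank 2; j^3 = p^2*q has shape L^2 M (L != M), so D-series; mu = 5 gives D_5.

Type D5, Milnor number mu = 5.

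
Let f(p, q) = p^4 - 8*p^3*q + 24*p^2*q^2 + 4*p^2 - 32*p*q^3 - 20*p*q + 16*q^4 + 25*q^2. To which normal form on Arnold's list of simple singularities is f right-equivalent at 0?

A3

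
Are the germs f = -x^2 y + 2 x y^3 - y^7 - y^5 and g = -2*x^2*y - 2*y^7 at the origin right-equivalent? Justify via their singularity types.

The Hessian of f at 0 has rank 0. Corank 2; j^3 = -x^2*y has shape L^2 M (L != M), so D-series; mu = 8 gives D_8. The Hessian of g at 0 has rank 0. Corank 2; j^3 = -2*x^2*y has shape L^2 M (L != M), so D-series; mu = 8 gives D_8. Both have type D_8, hence right-equivalent.

Yes.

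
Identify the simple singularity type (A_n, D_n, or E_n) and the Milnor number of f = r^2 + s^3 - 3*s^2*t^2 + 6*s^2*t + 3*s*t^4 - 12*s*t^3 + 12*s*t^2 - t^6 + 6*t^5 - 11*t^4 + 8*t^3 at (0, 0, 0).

The Hessian of f at 0 has rank 1. Corank 2; j^3 = (s + 2*t)^3 is a perfect cube, so E-series; the 4-jet and mu = 6 give E_6.

Type E_6, Milnor number mu = 6.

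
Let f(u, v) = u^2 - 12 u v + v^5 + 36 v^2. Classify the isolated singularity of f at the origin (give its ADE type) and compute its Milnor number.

Type A4, Milnor number mu = 4.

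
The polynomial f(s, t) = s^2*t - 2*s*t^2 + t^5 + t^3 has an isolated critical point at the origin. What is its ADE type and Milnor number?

The Hessian of f at 0 has rank 0. Corank 2; j^3 = t*(s - t)^2 has shape L^2 M (L != M), so D-series; mu = 6 gives D_6.

Type D_{6}, Milnor number mu = 6.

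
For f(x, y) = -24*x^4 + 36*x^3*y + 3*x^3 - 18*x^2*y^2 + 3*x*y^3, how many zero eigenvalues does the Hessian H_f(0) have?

2

Hessian at 0 has rank 0.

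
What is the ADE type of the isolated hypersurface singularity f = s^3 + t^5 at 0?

E_{8}

The Hessian of f at 0 is [[0, 0], [0, 0]] with rank 0, so corank 2. A Groebner basis of the Jacobian ideal J(f) in C{s,t} is {t^4, s^2}; counting standard monomials gives mu = 8. Corank 2; j^3 = s^3 is a perfect cube, so E-series; the 5-jet and mu = 8 give E_8.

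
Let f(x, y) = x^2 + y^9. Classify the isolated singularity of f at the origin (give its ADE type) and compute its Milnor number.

Type A_8, Milnor number mu = 8.

The Hessian of f at 0 has rank 1. Corank 1: A-series; mu = 8 gives A_8.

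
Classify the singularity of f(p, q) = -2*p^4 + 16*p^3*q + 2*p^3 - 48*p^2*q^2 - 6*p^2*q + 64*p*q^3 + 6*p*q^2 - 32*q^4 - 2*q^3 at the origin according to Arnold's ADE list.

The Hessian of f at 0 has rank 0. Corank 2; j^3 = 2*(p - q)^3 is a perfect cube, so E-series; the 4-jet and mu = 6 give E_6.

E_{6}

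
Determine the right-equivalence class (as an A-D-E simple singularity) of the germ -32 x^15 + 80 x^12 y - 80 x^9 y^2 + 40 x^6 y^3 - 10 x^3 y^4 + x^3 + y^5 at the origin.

E_{8}

The Hessian of f at 0 has rank 0. Corank 2; j^3 = x^3 is a perfect cube, so E-series; the 5-jet and mu = 8 give E_8.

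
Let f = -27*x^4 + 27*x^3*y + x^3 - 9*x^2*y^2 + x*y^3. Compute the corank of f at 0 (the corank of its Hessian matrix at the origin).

Hessian at 0 has rank 0.

2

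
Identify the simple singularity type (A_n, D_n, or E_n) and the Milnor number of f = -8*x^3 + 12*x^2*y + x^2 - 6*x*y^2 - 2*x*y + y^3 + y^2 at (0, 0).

Type A2, Milnor number mu = 2.

The Hessian of f at 0 has rank 1. Corank 1: A-series; mu = 2 gives A_2.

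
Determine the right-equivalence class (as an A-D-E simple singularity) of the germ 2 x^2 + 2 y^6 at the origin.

The Hessian of f at 0 has rank 1. Corank 1: A-series; mu = 5 gives A_5.

A_{5}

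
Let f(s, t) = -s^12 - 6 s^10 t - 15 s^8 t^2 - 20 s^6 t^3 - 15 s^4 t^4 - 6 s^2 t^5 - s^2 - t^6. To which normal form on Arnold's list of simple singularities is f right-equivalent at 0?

A_5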